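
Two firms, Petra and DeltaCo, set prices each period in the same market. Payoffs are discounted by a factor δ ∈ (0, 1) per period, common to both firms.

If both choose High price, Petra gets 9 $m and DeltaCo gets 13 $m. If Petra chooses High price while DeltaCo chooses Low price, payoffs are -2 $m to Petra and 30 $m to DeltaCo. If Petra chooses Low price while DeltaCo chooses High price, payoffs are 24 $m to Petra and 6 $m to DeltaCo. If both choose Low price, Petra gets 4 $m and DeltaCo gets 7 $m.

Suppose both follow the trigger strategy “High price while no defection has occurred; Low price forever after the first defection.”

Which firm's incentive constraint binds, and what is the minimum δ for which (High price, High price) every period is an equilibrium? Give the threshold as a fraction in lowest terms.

Petra; δ ≥ 3/4

Petra: cooperation gives 9 each period; deviation gives 24 once then 4 forever.
  9/(1−δ) ≥ 24 + 4δ/(1−δ) ⇒ δ ≥ 15/20 = 3/4.
DeltaCo: cooperation gives 13 each period; deviation gives 30 once then 7 forever.
  δ ≥ 17/23.
Both must hold, so the binding constraint is Petra's: δ ≥ 3/4.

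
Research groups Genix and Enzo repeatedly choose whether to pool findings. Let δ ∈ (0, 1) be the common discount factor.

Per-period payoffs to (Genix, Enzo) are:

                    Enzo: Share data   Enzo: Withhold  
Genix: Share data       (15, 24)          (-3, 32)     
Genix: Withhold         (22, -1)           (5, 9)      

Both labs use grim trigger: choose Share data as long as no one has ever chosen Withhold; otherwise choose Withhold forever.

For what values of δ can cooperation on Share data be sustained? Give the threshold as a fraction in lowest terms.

Genix's threshold: (22−15)/(22−5) = 7/17.
Enzo's threshold: (32−24)/(32−9) = 8/23.
7/17 > 8/23, so Genix binds and δ* = 7/17.

7/17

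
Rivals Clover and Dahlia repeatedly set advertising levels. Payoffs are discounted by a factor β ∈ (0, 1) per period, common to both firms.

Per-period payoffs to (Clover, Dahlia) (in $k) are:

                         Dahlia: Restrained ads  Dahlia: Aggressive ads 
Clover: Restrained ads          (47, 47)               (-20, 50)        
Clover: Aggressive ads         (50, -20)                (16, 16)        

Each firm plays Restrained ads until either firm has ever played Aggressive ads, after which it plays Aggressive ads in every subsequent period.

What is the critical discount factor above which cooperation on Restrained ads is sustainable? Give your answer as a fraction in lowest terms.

3/34

Cooperation forever yields 47 each period: 47/(1−β).
Deviating yields 50 once, then 16 forever: 50 + 16β/(1−β).
No profitable deviation requires 47/(1−β) ≥ 50 + 16β/(1−β).
Multiplying by (1−β): 47 ≥ 50(1−β) + 16β = 50 − 34β.
So 34β ≥ 3, i.e. β ≥ 3/34.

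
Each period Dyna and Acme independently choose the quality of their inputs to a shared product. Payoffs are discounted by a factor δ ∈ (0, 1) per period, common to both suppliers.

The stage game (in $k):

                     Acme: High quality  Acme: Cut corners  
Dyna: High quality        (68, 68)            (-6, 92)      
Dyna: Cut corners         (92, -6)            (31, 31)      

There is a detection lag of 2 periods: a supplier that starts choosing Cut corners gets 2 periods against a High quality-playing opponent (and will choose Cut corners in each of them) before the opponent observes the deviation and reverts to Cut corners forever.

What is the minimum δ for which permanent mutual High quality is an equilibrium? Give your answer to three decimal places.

0.627

Deviating for the 2 undetected periods gains 92−68 = 24 per period over cooperation, then loses 68−31 = 37 per period forever once punishment starts.
Gain: 24(1 + δ + … + δ^1); loss: 37·δ^2/(1−δ).
No profitable deviation ⇔ 24(1−δ^2) ≤ 37·δ^2, i.e. δ^2 ≥ 24/(24+37) = 24/61.
Hence δ ≥ (24/61)^(1/2) ≈ 0.627.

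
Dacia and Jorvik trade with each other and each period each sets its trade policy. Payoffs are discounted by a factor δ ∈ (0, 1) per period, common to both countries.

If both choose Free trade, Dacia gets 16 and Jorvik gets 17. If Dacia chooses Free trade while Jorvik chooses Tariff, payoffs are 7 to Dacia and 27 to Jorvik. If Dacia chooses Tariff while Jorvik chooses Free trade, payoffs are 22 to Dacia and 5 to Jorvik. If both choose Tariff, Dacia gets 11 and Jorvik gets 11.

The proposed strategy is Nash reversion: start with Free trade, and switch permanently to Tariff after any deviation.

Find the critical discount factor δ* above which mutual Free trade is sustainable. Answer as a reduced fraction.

For Dacia: deviation gain 22−16 = 6, per-period punishment loss 16−11 = 5. IC gives δ ≥ 6/11.
For Jorvik: gain 10, loss 6 per period, so δ ≥ 10/16 = 5/8.
The tighter constraint is Jorvik's, so cooperation needs δ ≥ 5/8.

5/8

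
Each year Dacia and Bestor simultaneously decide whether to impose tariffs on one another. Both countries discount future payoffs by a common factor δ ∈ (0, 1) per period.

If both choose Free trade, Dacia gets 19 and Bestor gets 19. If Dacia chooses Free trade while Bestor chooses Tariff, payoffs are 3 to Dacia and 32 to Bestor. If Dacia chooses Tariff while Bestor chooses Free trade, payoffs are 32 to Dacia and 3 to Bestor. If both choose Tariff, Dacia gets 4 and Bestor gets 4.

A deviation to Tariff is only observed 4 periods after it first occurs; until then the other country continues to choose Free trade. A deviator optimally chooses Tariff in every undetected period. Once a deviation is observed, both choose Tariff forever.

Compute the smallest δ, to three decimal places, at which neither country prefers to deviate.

0.825

The best deviation is to choose Tariff for all 4 undetected periods, earning 32 each, then 4 forever once detected.
Deviation value: 32(1−δ^4)/(1−δ) + 4δ^4/(1−δ); cooperation value: 19/(1−δ).
IC: 19 ≥ 32(1−δ^4) + 4δ^4 = 32 − 28δ^4.
So δ^4 ≥ 13/28, giving δ ≥ (13/28)^(1/4) ≈ 0.825.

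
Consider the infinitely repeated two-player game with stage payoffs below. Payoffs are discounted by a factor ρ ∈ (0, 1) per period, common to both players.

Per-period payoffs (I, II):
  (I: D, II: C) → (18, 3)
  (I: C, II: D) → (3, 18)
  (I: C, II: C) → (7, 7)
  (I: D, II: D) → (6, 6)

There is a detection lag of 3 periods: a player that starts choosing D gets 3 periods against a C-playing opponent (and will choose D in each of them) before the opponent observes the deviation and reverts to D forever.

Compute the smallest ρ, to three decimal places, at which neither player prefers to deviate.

0.971

Deviating for the 3 undetected periods gains 18−7 = 11 per period over cooperation, then loses 7−6 = 1 per period forever once punishment starts.
Gain: 11(1 + ρ + … + ρ^2); loss: 1·ρ^3/(1−ρ).
No profitable deviation ⇔ 11(1−ρ^3) ≤ 1·ρ^3, i.e. ρ^3 ≥ 11/(11+1) = 11/12.
Hence ρ ≥ (11/12)^(1/3) ≈ 0.971.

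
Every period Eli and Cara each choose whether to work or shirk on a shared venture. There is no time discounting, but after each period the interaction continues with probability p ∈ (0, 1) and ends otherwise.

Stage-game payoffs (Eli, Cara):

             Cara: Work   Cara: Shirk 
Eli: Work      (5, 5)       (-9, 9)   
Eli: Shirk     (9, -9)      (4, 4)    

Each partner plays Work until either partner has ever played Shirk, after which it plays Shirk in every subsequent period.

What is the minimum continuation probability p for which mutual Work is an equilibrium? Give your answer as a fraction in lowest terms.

Expected cooperation value is 5 + p·5 + p²·5 + … = 5/(1−p); deviation gives 9 + p·4/(1−p).
5 ≥ 9(1−p) + 4p ⇒ 5p ≥ 4 ⇒ p ≥ 4/5.

4/5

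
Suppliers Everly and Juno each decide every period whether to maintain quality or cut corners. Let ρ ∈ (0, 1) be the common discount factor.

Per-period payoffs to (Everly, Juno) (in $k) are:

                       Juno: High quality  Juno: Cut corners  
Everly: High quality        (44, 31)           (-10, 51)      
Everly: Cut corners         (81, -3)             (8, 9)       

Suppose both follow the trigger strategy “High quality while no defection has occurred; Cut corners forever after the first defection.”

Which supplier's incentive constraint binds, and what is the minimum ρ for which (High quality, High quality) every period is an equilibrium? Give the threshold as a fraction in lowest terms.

For Everly: deviation gain 81−44 = 37, per-period punishment loss 44−8 = 36. IC gives ρ ≥ 37/73.
For Juno: gain 20, loss 22 per period, so ρ ≥ 20/42 = 10/21.
The tighter constraint is Everly's, so cooperation needs ρ ≥ 37/73.

Everly; ρ ≥ 37/73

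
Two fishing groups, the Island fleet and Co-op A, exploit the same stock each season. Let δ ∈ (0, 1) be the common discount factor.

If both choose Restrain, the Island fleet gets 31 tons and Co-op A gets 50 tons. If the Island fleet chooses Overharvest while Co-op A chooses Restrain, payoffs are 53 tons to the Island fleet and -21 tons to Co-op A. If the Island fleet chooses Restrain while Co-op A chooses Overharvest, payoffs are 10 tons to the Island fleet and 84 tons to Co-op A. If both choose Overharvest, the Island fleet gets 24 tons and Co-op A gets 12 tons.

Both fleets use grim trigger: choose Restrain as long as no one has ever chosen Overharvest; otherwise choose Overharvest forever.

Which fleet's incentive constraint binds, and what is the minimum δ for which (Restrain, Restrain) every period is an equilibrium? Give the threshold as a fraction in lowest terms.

the Island fleet; δ ≥ 22/29

the Island fleet: cooperation gives 31 each period; deviation gives 53 once then 24 forever.
  31/(1−δ) ≥ 53 + 24δ/(1−δ) ⇒ δ ≥ 22/29.
Co-op A: cooperation gives 50 each period; deviation gives 84 once then 12 forever.
  δ ≥ 34/72 = 17/36.
Both must hold, so the binding constraint is the Island fleet's: δ ≥ 22/29.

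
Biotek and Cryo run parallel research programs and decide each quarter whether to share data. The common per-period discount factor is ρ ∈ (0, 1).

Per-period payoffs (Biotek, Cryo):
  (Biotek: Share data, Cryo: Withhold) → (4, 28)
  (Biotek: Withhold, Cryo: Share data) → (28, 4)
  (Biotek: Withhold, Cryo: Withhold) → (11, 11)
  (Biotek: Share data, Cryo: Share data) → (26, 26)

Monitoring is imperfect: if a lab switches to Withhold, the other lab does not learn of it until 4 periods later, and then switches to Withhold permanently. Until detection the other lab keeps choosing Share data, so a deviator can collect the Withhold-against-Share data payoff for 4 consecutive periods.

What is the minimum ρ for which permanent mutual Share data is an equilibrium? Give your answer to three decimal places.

Deviating for the 4 undetected periods gains 28−26 = 2 per period over cooperation, then loses 26−11 = 15 per period forever once punishment starts.
Gain: 2(1 + ρ + … + ρ^3); loss: 15·ρ^4/(1−ρ).
No profitable deviation ⇔ 2(1−ρ^4) ≤ 15·ρ^4, i.e. ρ^4 ≥ 2/(2+15) = 2/17.
Hence ρ ≥ (2/17)^(1/4) ≈ 0.586.

0.586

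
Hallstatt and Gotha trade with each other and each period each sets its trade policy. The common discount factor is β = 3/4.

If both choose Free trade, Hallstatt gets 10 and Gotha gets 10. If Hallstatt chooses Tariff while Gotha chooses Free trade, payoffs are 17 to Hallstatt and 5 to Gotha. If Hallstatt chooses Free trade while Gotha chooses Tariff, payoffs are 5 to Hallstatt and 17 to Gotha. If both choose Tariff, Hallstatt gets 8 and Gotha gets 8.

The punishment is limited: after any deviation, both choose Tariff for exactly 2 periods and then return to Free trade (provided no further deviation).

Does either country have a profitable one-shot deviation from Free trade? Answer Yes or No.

IC: β+…+β^2 ≥ (17−10)/(10−8) = 7/2.
At β = 3/4: partial sum = 1.3125 < 3.5000. Cooperation not sustainable.

Yes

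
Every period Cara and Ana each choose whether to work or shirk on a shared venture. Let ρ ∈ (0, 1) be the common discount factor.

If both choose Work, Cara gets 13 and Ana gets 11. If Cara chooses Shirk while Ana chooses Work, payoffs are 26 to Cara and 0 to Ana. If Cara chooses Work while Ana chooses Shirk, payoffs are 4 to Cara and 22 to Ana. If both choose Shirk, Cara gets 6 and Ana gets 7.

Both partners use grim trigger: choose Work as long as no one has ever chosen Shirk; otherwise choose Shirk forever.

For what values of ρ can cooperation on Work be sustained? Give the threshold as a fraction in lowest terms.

11/15

Cara's threshold: (26−13)/(26−6) = 13/20.
Ana's threshold: (22−11)/(22−7) = 11/15.
13/20 < 11/15, so Ana binds and ρ* = 11/15.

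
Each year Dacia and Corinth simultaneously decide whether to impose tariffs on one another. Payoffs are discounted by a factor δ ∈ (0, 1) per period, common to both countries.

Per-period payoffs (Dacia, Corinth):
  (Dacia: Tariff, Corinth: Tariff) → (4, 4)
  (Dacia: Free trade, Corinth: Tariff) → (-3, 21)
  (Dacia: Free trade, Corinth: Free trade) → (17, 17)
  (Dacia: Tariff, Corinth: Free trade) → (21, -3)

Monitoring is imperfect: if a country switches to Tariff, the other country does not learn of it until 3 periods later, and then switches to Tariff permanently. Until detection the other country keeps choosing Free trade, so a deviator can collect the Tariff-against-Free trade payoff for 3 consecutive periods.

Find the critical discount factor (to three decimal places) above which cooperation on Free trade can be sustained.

A deviator earns 21 for 3 periods, then 4 forever; cooperating earns 17 forever. Multiplying the IC by (1−δ):
17 ≥ 21(1−δ^3) + 4δ^3, so 17·δ^3 ≥ 4 and δ^3 ≥ 4/17.
δ ≥ (4/17)^(1/3) ≈ 0.617.

0.617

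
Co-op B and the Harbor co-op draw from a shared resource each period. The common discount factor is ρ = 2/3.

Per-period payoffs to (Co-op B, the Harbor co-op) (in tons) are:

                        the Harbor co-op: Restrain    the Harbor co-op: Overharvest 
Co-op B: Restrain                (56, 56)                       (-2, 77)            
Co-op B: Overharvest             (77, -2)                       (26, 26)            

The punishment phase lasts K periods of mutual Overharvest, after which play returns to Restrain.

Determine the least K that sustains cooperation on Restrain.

2

No profitable deviation requires (56−26)(ρ+…+ρ^K) ≥ 77−56, i.e. ρ+…+ρ^K ≥ 7/10 ≈ 0.7000.
With ρ = 2/3, the partial sums are K=1: 0.6667, K=2: 1.1111.
K = 2 is the first length at which the sum reaches 0.7000.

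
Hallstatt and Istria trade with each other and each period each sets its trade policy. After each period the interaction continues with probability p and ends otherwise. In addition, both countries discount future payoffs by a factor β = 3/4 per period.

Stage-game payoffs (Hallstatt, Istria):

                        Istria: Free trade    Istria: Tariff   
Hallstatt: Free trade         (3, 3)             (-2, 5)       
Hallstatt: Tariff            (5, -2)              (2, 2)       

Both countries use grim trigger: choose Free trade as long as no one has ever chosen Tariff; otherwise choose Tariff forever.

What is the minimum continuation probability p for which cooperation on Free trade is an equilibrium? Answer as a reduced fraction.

8/9

With continuation probability p and discount β, the effective per-period discount factor is βp.
Grim-trigger IC: βp ≥ (5−3)/(5−2) = 2/3.
So p ≥ (2/3)/(3/4) = 8/9.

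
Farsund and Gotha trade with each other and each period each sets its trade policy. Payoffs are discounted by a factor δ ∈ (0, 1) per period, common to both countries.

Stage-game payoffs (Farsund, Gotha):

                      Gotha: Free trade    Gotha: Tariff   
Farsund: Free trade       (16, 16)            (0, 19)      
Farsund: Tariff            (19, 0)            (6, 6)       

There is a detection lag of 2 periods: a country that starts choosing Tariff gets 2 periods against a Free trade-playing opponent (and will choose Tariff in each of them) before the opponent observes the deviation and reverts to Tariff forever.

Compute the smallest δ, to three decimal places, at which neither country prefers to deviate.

Deviating for the 2 undetected periods gains 19−16 = 3 per period over cooperation, then loses 16−6 = 10 per period forever once punishment starts.
Gain: 3(1 + δ + … + δ^1); loss: 10·δ^2/(1−δ).
No profitable deviation ⇔ 3(1−δ^2) ≤ 10·δ^2, i.e. δ^2 ≥ 3/(3+10) = 3/13.
Hence δ ≥ (3/13)^(1/2) ≈ 0.480.

0.480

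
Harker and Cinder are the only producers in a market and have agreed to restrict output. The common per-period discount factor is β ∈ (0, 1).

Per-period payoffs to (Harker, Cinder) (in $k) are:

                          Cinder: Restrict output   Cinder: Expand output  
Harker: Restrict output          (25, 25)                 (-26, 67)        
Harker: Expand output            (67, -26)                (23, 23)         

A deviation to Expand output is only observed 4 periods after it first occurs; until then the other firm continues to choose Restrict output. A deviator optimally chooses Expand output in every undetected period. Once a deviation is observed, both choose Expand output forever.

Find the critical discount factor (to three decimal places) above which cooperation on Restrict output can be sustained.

The best deviation is to choose Expand output for all 4 undetected periods, earning 67 each, then 23 forever once detected.
Deviation value: 67(1−β^4)/(1−β) + 23β^4/(1−β); cooperation value: 25/(1−β).
IC: 25 ≥ 67(1−β^4) + 23β^4 = 67 − 44β^4.
So β^4 ≥ 42/44 = 21/22, giving β ≥ (21/22)^(1/4) ≈ 0.988.

0.988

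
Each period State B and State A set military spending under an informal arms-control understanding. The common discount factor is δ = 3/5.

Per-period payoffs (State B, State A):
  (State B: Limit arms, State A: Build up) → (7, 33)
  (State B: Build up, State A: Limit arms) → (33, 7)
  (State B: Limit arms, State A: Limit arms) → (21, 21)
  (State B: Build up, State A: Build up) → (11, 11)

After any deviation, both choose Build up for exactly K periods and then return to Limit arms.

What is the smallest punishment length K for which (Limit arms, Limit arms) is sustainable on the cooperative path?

IC: δ(1−δ^K)/(1−δ) ≥ (33−21)/(21−11) = 6/5.
With δ = 3/5: need 1 − δ^K ≥ 6/5·(1−3/5)/(3/5), i.e. δ^K ≤ 0.2000.
Since (3/5)^3 = 0.2160 and (3/5)^4 = 0.1296, the smallest such K is 4.

4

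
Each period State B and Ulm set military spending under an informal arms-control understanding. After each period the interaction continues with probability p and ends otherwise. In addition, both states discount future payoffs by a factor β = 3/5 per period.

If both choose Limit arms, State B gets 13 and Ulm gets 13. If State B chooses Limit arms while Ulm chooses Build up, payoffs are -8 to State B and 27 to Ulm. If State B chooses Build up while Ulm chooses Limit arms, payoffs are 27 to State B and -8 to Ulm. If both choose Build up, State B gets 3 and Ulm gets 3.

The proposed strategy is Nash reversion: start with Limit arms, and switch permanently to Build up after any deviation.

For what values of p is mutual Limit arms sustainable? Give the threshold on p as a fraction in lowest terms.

Expected continuation weight on next period's payoff is β·p = 3/5·p, which plays the role of the discount factor.
Cooperation requires 3/5·p ≥ (27−13)/(27−3) = 7/12, hence p ≥ 35/36.

35/36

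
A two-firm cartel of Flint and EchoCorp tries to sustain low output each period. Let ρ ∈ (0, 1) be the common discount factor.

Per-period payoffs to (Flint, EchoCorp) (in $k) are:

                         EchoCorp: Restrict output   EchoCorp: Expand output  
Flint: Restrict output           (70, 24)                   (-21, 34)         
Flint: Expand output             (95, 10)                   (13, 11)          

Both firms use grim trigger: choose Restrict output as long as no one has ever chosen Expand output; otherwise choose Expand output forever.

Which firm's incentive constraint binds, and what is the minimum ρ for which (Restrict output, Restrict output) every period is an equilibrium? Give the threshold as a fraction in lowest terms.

EchoCorp; ρ ≥ 10/23

For Flint: deviation gain 95−70 = 25, per-period punishment loss 70−13 = 57. IC gives ρ ≥ 25/82.
For EchoCorp: gain 10, loss 13 per period, so ρ ≥ 10/23.
The tighter constraint is EchoCorp's, so cooperation needs ρ ≥ 10/23.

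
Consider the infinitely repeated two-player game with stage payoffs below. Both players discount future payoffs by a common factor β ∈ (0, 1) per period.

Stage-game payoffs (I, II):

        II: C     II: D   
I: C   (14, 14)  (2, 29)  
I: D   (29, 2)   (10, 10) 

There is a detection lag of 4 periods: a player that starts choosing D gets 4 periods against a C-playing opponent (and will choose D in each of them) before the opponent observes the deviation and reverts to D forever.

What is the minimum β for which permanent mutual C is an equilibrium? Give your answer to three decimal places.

0.943

The best deviation is to choose D for all 4 undetected periods, earning 29 each, then 10 forever once detected.
Deviation value: 29(1−β^4)/(1−β) + 10β^4/(1−β); cooperation value: 14/(1−β).
IC: 14 ≥ 29(1−β^4) + 10β^4 = 29 − 19β^4.
So β^4 ≥ 15/19, giving β ≥ (15/19)^(1/4) ≈ 0.943.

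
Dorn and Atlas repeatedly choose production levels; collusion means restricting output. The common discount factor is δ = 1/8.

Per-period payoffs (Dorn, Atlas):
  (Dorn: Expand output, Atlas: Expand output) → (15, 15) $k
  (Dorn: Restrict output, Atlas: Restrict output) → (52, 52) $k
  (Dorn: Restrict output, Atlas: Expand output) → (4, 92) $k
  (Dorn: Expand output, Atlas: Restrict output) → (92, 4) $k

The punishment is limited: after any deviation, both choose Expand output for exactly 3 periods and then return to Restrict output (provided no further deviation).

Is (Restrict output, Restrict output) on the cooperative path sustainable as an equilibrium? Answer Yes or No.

A one-shot deviation gives 92 now, then 15 for 3 periods, then back to 52.
Gain from deviating: (92−52) today; loss: (52−15) in each of the next 3 periods.
No-deviation condition: (52−15)(δ+…+δ^3) ≥ 92−52, i.e. δ+…+δ^3 ≥ 40/37.
At δ = 1/8: δ+…+δ^3 = 0.1426 < 1.0811.
So cooperation is not sustainable.

No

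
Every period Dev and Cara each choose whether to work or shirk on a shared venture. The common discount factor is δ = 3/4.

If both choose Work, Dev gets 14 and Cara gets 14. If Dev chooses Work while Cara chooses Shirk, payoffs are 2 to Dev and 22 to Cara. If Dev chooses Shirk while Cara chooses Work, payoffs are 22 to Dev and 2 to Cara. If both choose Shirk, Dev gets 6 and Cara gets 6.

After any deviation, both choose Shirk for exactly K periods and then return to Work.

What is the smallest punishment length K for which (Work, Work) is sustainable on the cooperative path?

Need Σ_{k=1}^{K} δ^k ≥ (22−14)/(14−6) = 1.0000 at δ = 3/4.
At K = 1 the sum is 0.7500 < 1.0000; at K = 2 it is 1.3125 ≥ 1.0000.
So the minimum punishment length is K = 2.

2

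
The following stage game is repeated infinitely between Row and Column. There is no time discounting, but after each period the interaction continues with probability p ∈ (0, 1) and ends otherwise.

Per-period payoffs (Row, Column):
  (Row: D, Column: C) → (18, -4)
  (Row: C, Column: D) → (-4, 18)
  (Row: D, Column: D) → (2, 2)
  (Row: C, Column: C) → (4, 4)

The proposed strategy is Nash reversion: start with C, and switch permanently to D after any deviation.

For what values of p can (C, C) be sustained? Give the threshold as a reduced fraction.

Expected cooperation value is 4 + p·4 + p²·4 + … = 4/(1−p); deviation gives 18 + p·2/(1−p).
4 ≥ 18(1−p) + 2p ⇒ 16p ≥ 14 ⇒ p ≥ 14/16 = 7/8.

7/8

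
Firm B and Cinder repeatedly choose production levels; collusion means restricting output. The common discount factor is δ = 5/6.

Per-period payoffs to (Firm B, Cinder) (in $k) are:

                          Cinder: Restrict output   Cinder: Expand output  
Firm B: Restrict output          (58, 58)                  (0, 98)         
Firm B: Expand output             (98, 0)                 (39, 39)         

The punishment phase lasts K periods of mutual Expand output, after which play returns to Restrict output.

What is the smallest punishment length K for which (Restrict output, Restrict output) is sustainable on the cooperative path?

3

Need Σ_{k=1}^{K} δ^k ≥ (98−58)/(58−39) = 2.1053 at δ = 5/6.
At K = 2 the sum is 1.5278 < 2.1053; at K = 3 it is 2.1065 ≥ 2.1053.
So the minimum punishment length is K = 3.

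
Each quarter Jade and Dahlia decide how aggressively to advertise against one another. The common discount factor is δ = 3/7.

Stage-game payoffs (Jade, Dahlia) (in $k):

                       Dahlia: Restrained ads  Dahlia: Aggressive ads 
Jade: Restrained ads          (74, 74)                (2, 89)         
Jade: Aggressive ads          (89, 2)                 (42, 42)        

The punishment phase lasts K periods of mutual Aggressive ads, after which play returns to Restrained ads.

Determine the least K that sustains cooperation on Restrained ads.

2

No profitable deviation requires (74−42)(δ+…+δ^K) ≥ 89−74, i.e. δ+…+δ^K ≥ 15/32 ≈ 0.4688.
With δ = 3/7, the partial sums are K=1: 0.4286, K=2: 0.6122.
K = 2 is the first length at which the sum reaches 0.4688.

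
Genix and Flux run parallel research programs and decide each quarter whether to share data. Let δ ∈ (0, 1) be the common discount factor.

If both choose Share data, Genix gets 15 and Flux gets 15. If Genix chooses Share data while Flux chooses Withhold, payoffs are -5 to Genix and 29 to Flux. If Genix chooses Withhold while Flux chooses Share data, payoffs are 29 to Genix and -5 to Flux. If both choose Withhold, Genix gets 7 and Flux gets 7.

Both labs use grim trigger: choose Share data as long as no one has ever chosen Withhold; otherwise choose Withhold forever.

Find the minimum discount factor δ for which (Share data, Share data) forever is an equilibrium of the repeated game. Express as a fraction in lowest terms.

7/11

15/(1−δ) ≥ 29 + 7δ/(1−δ)
15 ≥ 29 − 22δ
δ ≥ 14/22 = 7/11.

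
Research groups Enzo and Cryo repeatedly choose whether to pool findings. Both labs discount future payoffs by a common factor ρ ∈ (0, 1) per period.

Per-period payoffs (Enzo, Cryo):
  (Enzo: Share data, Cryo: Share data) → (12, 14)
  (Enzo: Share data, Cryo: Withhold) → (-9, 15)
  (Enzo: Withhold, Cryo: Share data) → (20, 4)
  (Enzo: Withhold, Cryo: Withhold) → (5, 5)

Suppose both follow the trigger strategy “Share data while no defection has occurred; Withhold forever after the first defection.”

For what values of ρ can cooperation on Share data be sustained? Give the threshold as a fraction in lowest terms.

Enzo's threshold: (20−12)/(20−5) = 8/15.
Cryo's threshold: (15−14)/(15−5) = 1/10.
8/15 > 1/10, so Enzo binds and ρ* = 8/15.

8/15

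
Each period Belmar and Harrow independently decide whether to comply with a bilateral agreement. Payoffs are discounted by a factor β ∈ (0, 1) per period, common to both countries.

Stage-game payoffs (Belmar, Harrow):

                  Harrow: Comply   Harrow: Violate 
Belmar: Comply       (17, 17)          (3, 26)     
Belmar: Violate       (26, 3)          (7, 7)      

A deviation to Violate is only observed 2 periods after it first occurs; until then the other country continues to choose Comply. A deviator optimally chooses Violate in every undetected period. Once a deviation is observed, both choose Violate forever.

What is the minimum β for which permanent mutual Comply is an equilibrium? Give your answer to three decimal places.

Deviating for the 2 undetected periods gains 26−17 = 9 per period over cooperation, then loses 17−7 = 10 per period forever once punishment starts.
Gain: 9(1 + β + … + β^1); loss: 10·β^2/(1−β).
No profitable deviation ⇔ 9(1−β^2) ≤ 10·β^2, i.e. β^2 ≥ 9/(9+10) = 9/19.
Hence β ≥ (9/19)^(1/2) ≈ 0.688.

0.688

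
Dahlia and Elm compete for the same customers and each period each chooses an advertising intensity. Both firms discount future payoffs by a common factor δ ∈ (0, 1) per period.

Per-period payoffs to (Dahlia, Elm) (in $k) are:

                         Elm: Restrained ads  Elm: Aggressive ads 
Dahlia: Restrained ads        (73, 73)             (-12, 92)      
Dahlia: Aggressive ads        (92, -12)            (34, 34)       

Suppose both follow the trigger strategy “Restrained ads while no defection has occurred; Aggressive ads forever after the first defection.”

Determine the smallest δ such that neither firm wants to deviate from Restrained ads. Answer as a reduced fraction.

19/58

73/(1−δ) ≥ 92 + 34δ/(1−δ)
73 ≥ 92 − 58δ
δ ≥ 19/58.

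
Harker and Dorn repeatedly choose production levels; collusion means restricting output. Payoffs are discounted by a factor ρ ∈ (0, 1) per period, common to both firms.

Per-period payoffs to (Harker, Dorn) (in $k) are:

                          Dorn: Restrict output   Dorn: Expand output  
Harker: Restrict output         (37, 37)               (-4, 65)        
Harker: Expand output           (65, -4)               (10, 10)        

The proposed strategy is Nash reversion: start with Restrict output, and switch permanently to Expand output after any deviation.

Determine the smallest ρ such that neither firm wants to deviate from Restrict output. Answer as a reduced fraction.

One-period gain from deviating is 65 − 37 = 28. The loss is 37 − 10 = 27 in every subsequent period, with present value 27·ρ/(1−ρ).
Deviation is unprofitable when 27·ρ/(1−ρ) ≥ 28, i.e. ρ/(1−ρ) ≥ 28/27.
Equivalently ρ ≥ 28/(28+27) = 28/55.

28/55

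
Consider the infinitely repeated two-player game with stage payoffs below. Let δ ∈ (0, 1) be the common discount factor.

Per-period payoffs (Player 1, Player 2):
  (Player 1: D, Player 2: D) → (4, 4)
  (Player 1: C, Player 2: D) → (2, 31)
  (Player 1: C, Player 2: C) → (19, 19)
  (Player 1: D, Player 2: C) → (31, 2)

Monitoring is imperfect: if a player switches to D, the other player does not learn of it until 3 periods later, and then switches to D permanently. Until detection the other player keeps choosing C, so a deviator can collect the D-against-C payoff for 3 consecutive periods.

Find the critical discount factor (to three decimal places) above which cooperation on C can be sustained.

A deviator earns 31 for 3 periods, then 4 forever; cooperating earns 19 forever. Multiplying the IC by (1−δ):
19 ≥ 31(1−δ^3) + 4δ^3, so 27·δ^3 ≥ 12 and δ^3 ≥ 4/9.
δ ≥ (4/9)^(1/3) ≈ 0.763.

0.763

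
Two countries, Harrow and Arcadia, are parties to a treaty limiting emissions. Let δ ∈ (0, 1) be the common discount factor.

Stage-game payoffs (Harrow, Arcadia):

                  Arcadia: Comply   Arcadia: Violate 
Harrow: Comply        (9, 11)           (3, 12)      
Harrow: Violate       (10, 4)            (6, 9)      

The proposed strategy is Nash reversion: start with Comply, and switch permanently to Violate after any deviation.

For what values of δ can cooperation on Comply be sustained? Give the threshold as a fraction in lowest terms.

Harrow's threshold: (10−9)/(10−6) = 1/4.
Arcadia's threshold: (12−11)/(12−9) = 1/3.
1/4 < 1/3, so Arcadia binds and δ* = 1/3.

1/3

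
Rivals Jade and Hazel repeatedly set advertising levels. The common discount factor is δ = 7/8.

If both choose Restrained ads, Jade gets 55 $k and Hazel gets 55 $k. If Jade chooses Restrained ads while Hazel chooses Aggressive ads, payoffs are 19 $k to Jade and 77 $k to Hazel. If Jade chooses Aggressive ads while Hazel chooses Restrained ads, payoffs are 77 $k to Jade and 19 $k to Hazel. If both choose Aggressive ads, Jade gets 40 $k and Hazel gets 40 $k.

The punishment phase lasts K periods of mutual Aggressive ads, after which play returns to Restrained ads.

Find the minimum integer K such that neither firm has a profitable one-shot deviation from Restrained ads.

IC: δ(1−δ^K)/(1−δ) ≥ (77−55)/(55−40) = 22/15.
With δ = 7/8: need 1 − δ^K ≥ 22/15·(1−7/8)/(7/8), i.e. δ^K ≤ 0.7905.
Since (7/8)^1 = 0.8750 and (7/8)^2 = 0.7656, the smallest such K is 2.

2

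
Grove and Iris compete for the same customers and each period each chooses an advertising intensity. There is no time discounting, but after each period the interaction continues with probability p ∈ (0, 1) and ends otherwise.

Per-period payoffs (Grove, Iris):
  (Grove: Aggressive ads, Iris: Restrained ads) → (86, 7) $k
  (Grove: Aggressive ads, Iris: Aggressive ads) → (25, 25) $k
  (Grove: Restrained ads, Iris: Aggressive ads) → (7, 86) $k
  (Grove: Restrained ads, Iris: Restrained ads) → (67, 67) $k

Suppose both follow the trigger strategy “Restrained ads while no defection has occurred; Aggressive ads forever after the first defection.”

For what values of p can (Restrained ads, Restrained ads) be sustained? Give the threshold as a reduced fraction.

With no time discounting, the continuation probability p plays the role of the discount factor.
Grim-trigger IC: 67/(1−p) ≥ 86 + 25p/(1−p) ⇒ p ≥ (86−67)/(86−25) = 19/61.

19/61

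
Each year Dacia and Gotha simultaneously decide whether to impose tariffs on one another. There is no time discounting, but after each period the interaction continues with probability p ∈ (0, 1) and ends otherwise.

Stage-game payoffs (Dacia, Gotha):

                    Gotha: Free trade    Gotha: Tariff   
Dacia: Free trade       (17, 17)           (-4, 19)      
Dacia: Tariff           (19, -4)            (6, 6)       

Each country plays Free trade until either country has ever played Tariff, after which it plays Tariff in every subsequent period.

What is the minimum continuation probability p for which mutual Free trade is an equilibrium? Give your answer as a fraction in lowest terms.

2/13

With no time discounting, the continuation probability p plays the role of the discount factor.
Grim-trigger IC: 17/(1−p) ≥ 19 + 6p/(1−p) ⇒ p ≥ (19−17)/(19−6) = 2/13.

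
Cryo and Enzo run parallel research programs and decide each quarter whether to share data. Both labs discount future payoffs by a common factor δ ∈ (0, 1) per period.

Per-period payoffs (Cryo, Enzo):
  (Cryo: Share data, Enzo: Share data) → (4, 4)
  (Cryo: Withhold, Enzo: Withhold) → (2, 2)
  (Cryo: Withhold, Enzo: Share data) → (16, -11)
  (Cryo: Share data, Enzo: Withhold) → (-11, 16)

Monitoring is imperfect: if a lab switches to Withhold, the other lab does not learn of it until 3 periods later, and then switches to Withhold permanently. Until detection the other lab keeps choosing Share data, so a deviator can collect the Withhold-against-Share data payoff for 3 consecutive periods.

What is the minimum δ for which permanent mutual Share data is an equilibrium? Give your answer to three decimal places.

0.950

A deviator earns 16 for 3 periods, then 2 forever; cooperating earns 4 forever. Multiplying the IC by (1−δ):
4 ≥ 16(1−δ^3) + 2δ^3, so 14·δ^3 ≥ 12 and δ^3 ≥ 6/7.
δ ≥ (6/7)^(1/3) ≈ 0.950.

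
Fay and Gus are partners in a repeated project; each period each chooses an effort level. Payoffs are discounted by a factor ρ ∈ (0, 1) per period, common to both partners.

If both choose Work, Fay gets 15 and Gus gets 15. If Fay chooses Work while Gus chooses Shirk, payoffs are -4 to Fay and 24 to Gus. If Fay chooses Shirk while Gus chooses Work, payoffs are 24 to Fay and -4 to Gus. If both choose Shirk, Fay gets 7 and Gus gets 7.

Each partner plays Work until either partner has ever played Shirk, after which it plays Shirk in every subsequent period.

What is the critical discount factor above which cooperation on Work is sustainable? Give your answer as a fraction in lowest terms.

9/17

15/(1−ρ) ≥ 24 + 7ρ/(1−ρ)
15 ≥ 24 − 17ρ
ρ ≥ 9/17.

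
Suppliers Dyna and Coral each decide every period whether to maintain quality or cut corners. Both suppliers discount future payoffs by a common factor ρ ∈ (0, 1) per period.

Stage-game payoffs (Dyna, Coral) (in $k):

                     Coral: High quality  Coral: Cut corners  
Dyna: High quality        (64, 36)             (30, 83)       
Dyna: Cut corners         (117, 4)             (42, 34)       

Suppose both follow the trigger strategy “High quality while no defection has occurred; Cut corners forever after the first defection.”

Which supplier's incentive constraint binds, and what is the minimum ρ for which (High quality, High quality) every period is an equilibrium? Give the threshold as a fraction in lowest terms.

Coral; ρ ≥ 47/49

For Dyna: deviation gain 117−64 = 53, per-period punishment loss 64−42 = 22. IC gives ρ ≥ 53/75.
For Coral: gain 47, loss 2 per period, so ρ ≥ 47/49.
The tighter constraint is Coral's, so cooperation needs ρ ≥ 47/49.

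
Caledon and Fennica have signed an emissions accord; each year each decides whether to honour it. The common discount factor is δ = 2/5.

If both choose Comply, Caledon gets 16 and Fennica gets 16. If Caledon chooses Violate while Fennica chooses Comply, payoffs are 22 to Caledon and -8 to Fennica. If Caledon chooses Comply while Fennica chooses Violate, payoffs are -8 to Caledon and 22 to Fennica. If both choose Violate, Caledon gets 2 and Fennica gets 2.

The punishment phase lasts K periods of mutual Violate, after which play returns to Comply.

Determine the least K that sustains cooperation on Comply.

Need Σ_{k=1}^{K} δ^k ≥ (22−16)/(16−2) = 0.4286 at δ = 2/5.
At K = 1 the sum is 0.4000 < 0.4286; at K = 2 it is 0.5600 ≥ 0.4286.
So the minimum punishment length is K = 2.

2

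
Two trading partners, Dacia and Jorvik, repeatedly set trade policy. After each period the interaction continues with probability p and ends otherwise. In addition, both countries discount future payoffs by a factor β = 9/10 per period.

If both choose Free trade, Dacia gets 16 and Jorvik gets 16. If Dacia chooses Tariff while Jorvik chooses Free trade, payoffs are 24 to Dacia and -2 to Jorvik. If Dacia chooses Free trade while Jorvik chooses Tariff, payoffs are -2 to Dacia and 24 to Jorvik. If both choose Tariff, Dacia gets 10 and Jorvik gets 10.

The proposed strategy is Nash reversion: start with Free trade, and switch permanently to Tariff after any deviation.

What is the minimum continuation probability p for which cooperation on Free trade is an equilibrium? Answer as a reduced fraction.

With continuation probability p and discount β, the effective per-period discount factor is βp.
Grim-trigger IC: βp ≥ (24−16)/(24−10) = 4/7.
So p ≥ (4/7)/(9/10) = 40/63.

40/63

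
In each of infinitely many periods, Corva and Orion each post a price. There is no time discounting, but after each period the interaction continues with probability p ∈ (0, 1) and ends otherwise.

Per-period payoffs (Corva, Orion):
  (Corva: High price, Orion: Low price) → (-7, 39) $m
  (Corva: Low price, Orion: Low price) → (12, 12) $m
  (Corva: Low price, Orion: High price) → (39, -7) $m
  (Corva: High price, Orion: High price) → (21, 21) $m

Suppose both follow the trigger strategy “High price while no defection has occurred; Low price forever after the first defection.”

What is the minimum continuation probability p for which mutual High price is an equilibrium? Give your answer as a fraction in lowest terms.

2/3

With no time discounting, the continuation probability p plays the role of the discount factor.
Grim-trigger IC: 21/(1−p) ≥ 39 + 12p/(1−p) ⇒ p ≥ (39−21)/(39−12) = 2/3.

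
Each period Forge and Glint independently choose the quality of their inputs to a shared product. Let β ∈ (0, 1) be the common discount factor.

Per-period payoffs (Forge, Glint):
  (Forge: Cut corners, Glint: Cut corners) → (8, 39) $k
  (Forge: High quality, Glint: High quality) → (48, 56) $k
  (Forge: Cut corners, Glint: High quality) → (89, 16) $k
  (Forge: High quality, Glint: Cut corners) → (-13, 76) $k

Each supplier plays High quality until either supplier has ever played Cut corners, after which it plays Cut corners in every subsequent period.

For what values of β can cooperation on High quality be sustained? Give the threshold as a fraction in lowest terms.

20/37

Forge's threshold: (89−48)/(89−8) = 41/81.
Glint's threshold: (76−56)/(76−39) = 20/37.
41/81 < 20/37, so Glint binds and β* = 20/37.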